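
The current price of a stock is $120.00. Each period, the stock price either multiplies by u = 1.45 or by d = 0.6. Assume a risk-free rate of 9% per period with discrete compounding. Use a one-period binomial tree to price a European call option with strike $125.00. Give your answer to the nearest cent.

Risk-neutral probability p = (1 + 0.09 − 0.6)/(1.45 − 0.6) = 0.4900/0.8500 = 0.5765
Terminal stock prices: S_u = 174, S_d = 72
Terminal payoffs (S − K): max(49, 0) = 49, max(-53, 0) = 0
Node 0 (S = 120): V_0 = 1/1.09·[0.5765·49.0000 + 0.4235·0.0000] = 25.9147

$25.91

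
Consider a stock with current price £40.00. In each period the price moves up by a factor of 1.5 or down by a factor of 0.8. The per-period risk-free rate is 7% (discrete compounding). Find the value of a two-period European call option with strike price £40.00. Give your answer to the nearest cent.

£9.81

Risk-neutral probability p = (1 + 0.07 − 0.8)/(1.5 − 0.8) = 0.2700/0.7000 = 0.3857
Terminal stock prices: S_uu = 90, S_ud = 48, S_dd = 25.6
Terminal payoffs (S − K): max(50, 0) = 50, max(8, 0) = 8, max(-14.4, 0) = 0
Node u (S = 60): V_u = 1/1.07·[0.3857·50.0000 + 0.6143·8.0000] = 22.6168
Node d (S = 32): V_d = 1/1.07·[0.3857·8.0000 + 0.6143·0.0000] = 2.8838
Node 0 (S = 40): V_0 = 1/1.07·[0.3857·22.6168 + 0.6143·2.8838] = 9.8085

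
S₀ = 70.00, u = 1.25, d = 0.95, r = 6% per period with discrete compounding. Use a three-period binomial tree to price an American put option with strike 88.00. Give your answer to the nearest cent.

18.00

Risk-neutral probability p = (1 + 0.06 − 0.95)/(1.25 − 0.95) = 0.1100/0.3000 = 0.3667
Terminal stock prices: S_uuu = 136.7, S_uud = 103.9, S_udd = 78.97, S_ddd = 60.02
Terminal payoffs (K − S): max(-48.72, 0) = 0, max(-15.91, 0) = 0, max(9.031, 0) = 9.031, max(27.98, 0) = 27.98
Node uu (S = 109.4): continuation = 1/1.06·[0.3667·0.0000 + 0.6333·0.0000] = 0.0000; exercise value = 0.0000 ≤ continuation, so V_uu = 0.0000
Node ud (S = 83.12): continuation = 1/1.06·[0.3667·0.0000 + 0.6333·9.0312] = 5.3960; exercise value = 4.8750 ≤ continuation, so V_ud = 5.3960
Node dd (S = 63.17): continuation = 1/1.06·[0.3667·9.0312 + 0.6333·27.9838] = 19.8439; exercise value = 24.8250 > continuation, so V_dd = 24.8250 (exercise)
Node u (S = 87.5): continuation = 1/1.06·[0.3667·0.0000 + 0.6333·5.3960] = 3.2240; exercise value = 0.5000 ≤ continuation, so V_u = 3.2240
Node d (S = 66.5): continuation = 1/1.06·[0.3667·5.3960 + 0.6333·24.8250] = 16.6991; exercise value = 21.5000 > continuation, so V_d = 21.5000 (exercise)
Node 0 (S = 70): continuation = 1/1.06·[0.3667·3.2240 + 0.6333·21.5000] = 13.9611; exercise value = 18.0000 > continuation, so V_0 = 18.0000 (exercise)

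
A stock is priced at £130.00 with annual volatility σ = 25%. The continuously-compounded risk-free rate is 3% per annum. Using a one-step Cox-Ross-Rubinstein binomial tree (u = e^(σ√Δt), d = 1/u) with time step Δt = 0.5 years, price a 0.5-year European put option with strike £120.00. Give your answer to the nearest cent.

£5.47

CRR parameters: u = e^(σ√Δt) = e^(0.25·√0.5) = 1.1934, d = 1/u = 0.8380
Per-period rate: rΔt = 0.03·0.5 = 0.015, so R = e^0.015 = 1.0151
Risk-neutral probability p = (e^0.015 − 0.8380)/(1.1934 − 0.8380) = 0.1771/0.3554 = 0.4984
Terminal stock prices: S_u = 155.1, S_d = 108.9
Terminal payoffs (K − S): max(-35.14, 0) = 0, max(11.06, 0) = 11.06
Node 0 (S = 130): V_0 = e^(−0.015)·[0.4984·0.0000 + 0.5016·11.0643] = 5.4667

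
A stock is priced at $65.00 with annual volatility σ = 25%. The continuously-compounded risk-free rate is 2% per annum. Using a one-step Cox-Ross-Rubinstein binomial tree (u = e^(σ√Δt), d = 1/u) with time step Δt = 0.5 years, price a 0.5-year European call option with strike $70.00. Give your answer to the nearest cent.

CRR parameters: u = e^(σ√Δt) = e^(0.25·√0.5) = 1.1934, d = 1/u = 0.8380
Per-period rate: rΔt = 0.02·0.5 = 0.01, so R = e^0.01 = 1.0101
Risk-neutral probability p = (e^0.01 − 0.8380)/(1.1934 − 0.8380) = 0.1721/0.3554 = 0.4842
Terminal stock prices: S_u = 77.57, S_d = 54.47
Terminal payoffs (S − K): max(7.569, 0) = 7.569, max(-15.53, 0) = 0
Node 0 (S = 65): V_0 = e^(−0.01)·[0.4842·7.5687 + 0.5158·0.0000] = 3.6283

$3.63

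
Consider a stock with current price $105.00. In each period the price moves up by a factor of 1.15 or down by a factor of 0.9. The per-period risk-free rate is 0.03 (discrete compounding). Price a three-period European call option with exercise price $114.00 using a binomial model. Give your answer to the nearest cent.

Risk-neutral probability p = (1 + 0.03 − 0.9)/(1.15 − 0.9) = 0.1300/0.2500 = 0.5200
Terminal stock prices: S_uuu = 159.7, S_uud = 125, S_udd = 97.81, S_ddd = 76.55
Terminal payoffs (S − K): max(45.69, 0) = 45.69, max(10.98, 0) = 10.98, max(-16.19, 0) = 0, max(-37.45, 0) = 0
Node uu (S = 138.9): V_uu = 1/1.03·[0.5200·45.6919 + 0.4800·10.9762] = 28.1829
Node ud (S = 108.7): V_ud = 1/1.03·[0.5200·10.9762 + 0.4800·0.0000] = 5.5414
Node dd (S = 85.05): V_dd = 1/1.03·[0.5200·0.0000 + 0.4800·0.0000] = 0.0000
Node u (S = 120.7): V_u = 1/1.03·[0.5200·28.1829 + 0.4800·5.5414] = 16.8107
Node d (S = 94.5): V_d = 1/1.03·[0.5200·5.5414 + 0.4800·0.0000] = 2.7976
Node 0 (S = 105): V_0 = 1/1.03·[0.5200·16.8107 + 0.4800·2.7976] = 9.7907

$9.79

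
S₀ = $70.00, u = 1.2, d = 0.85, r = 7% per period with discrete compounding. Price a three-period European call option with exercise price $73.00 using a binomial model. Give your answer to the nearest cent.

$14.28

Risk-neutral probability p = (1 + 0.07 − 0.85)/(1.2 − 0.85) = 0.2200/0.3500 = 0.6286
Terminal stock prices: S_uuu = 121, S_uud = 85.68, S_udd = 60.69, S_ddd = 42.99
Terminal payoffs (S − K): max(47.96, 0) = 47.96, max(12.68, 0) = 12.68, max(-12.31, 0) = 0, max(-30.01, 0) = 0
Node uu (S = 100.8): V_uu = 1/1.07·[0.6286·47.9600 + 0.3714·12.6800] = 32.5757
Node ud (S = 71.4): V_ud = 1/1.07·[0.6286·12.6800 + 0.3714·0.0000] = 7.4489
Node dd (S = 50.57): V_dd = 1/1.07·[0.6286·0.0000 + 0.3714·0.0000] = 0.0000
Node u (S = 84): V_u = 1/1.07·[0.6286·32.5757 + 0.3714·7.4489] = 21.7223
Node d (S = 59.5): V_d = 1/1.07·[0.6286·7.4489 + 0.3714·0.0000] = 4.3758
Node 0 (S = 70): V_0 = 1/1.07·[0.6286·21.7223 + 0.3714·4.3758] = 14.2798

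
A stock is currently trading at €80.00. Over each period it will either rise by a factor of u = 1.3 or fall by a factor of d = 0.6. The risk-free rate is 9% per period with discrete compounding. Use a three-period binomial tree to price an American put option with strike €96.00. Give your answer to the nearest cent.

€20.84

Risk-neutral probability p = (1 + 0.09 − 0.6)/(1.3 − 0.6) = 0.4900/0.7000 = 0.7000
Terminal stock prices: S_uuu = 175.8, S_uud = 81.12, S_udd = 37.44, S_ddd = 17.28
Terminal payoffs (K − S): max(-79.76, 0) = 0, max(14.88, 0) = 14.88, max(58.56, 0) = 58.56, max(78.72, 0) = 78.72
Node uu (S = 135.2): continuation = 1/1.09·[0.7000·0.0000 + 0.3000·14.8800] = 4.0954; exercise value = 0.0000 ≤ continuation, so V_uu = 4.0954
Node ud (S = 62.4): continuation = 1/1.09·[0.7000·14.8800 + 0.3000·58.5600] = 25.6734; exercise value = 33.6000 > continuation, so V_ud = 33.6000 (exercise)
Node dd (S = 28.8): continuation = 1/1.09·[0.7000·58.5600 + 0.3000·78.7200] = 59.2734; exercise value = 67.2000 > continuation, so V_dd = 67.2000 (exercise)
Node u (S = 104): continuation = 1/1.09·[0.7000·4.0954 + 0.3000·33.6000] = 11.8778; exercise value = 0.0000 ≤ continuation, so V_u = 11.8778
Node d (S = 48): continuation = 1/1.09·[0.7000·33.6000 + 0.3000·67.2000] = 40.0734; exercise value = 48.0000 > continuation, so V_d = 48.0000 (exercise)
Node 0 (S = 80): continuation = 1/1.09·[0.7000·11.8778 + 0.3000·48.0000] = 20.8389; exercise value = 16.0000 ≤ continuation, so V_0 = 20.8389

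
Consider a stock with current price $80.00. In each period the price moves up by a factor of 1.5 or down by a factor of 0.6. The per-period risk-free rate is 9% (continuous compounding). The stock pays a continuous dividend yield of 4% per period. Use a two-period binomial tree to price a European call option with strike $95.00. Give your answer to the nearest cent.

$17.85

Per-period risk-free factor R = e^0.09 = 1.0942; dividend-adjusted growth = e^(0.09−0.04) = 1.0513.
Risk-neutral probability p = (1.0513 − 0.6)/(1.5 − 0.6) = 0.4513/0.9000 = 0.5014
Terminal stock prices: S_uu = 180, S_ud = 72, S_dd = 28.8
Terminal payoffs (S − K): max(85, 0) = 85, max(-23, 0) = 0, max(-66.2, 0) = 0
Node u (S = 120): V_u = e^(−0.09)·[0.5014·85.0000 + 0.4986·0.0000] = 38.9518
Node d (S = 48): V_d = e^(−0.09)·[0.5014·0.0000 + 0.4986·0.0000] = 0.0000
Node 0 (S = 80): V_0 = e^(−0.09)·[0.5014·38.9518 + 0.4986·0.0000] = 17.8499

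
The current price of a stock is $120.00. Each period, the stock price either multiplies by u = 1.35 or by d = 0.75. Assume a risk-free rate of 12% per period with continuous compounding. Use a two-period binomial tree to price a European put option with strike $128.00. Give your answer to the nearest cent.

Risk-neutral probability p = (e^0.12 − 0.75)/(1.35 − 0.75) = 0.3775/0.6000 = 0.6292
Terminal stock prices: S_uu = 218.7, S_ud = 121.5, S_dd = 67.5
Terminal payoffs (K − S): max(-90.7, 0) = 0, max(6.5, 0) = 6.5, max(60.5, 0) = 60.5
Node u (S = 162): V_u = e^(−0.12)·[0.6292·0.0000 + 0.3708·6.5000] = 2.1379
Node d (S = 90): V_d = e^(−0.12)·[0.6292·6.5000 + 0.3708·60.5000] = 23.5258
Node 0 (S = 120): V_0 = e^(−0.12)·[0.6292·2.1379 + 0.3708·23.5258] = 8.9307

$8.93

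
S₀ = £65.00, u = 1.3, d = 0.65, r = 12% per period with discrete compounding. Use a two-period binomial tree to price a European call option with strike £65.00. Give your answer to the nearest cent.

£18.69

Risk-neutral probability p = (1 + 0.12 − 0.65)/(1.3 − 0.65) = 0.4700/0.6500 = 0.7231
Terminal stock prices: S_uu = 109.9, S_ud = 54.93, S_dd = 27.46
Terminal payoffs (S − K): max(44.85, 0) = 44.85, max(-10.07, 0) = 0, max(-37.54, 0) = 0
Node u (S = 84.5): V_u = 1/1.12·[0.7231·44.8500 + 0.2769·0.0000] = 28.9554
Node d (S = 42.25): V_d = 1/1.12·[0.7231·0.0000 + 0.2769·0.0000] = 0.0000
Node 0 (S = 65): V_0 = 1/1.12·[0.7231·28.9554 + 0.2769·0.0000] = 18.6937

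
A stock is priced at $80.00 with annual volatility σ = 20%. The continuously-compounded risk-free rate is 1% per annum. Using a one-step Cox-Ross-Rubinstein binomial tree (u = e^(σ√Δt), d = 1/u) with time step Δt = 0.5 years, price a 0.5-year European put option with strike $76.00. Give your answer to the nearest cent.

$3.37

CRR parameters: u = e^(σ√Δt) = e^(0.2·√0.5) = 1.1519, d = 1/u = 0.8681
Per-period rate: rΔt = 0.01·0.5 = 0.005, so R = e^0.005 = 1.0050
Risk-neutral probability p = (e^0.005 − 0.8681)/(1.1519 − 0.8681) = 0.1369/0.2838 = 0.4824
Terminal stock prices: S_u = 92.15, S_d = 69.45
Terminal payoffs (K − S): max(-16.15, 0) = 0, max(6.55, 0) = 6.55
Node 0 (S = 80): V_0 = e^(−0.005)·[0.4824·0.0000 + 0.5176·6.5501] = 3.3737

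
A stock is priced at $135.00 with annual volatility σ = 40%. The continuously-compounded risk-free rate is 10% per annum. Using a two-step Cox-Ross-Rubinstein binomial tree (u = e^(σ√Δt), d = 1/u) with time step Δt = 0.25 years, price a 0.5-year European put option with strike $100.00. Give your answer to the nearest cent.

CRR parameters: u = e^(σ√Δt) = e^(0.4·√0.25) = 1.2214, d = 1/u = 0.8187
Per-period rate: rΔt = 0.1·0.25 = 0.025, so R = e^0.025 = 1.0253
Risk-neutral probability p = (e^0.025 − 0.8187)/(1.2214 − 0.8187) = 0.2066/0.4027 = 0.5130
Terminal stock prices: S_uu = 201.4, S_ud = 135, S_dd = 90.49
Terminal payoffs (K − S): max(-101.4, 0) = 0, max(-35, 0) = 0, max(9.507, 0) = 9.507
Node u (S = 164.9): V_u = e^(−0.025)·[0.5130·0.0000 + 0.4870·0.0000] = 0.0000
Node d (S = 110.5): V_d = e^(−0.025)·[0.5130·0.0000 + 0.4870·9.5068] = 4.5152
Node 0 (S = 135): V_0 = e^(−0.025)·[0.5130·0.0000 + 0.4870·4.5152] = 2.1445

$2.14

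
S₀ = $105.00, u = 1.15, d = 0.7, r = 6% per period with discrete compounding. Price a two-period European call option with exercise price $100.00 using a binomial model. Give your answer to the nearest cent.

Risk-neutral probability p = (1 + 0.06 − 0.7)/(1.15 − 0.7) = 0.3600/0.4500 = 0.8000
Terminal stock prices: S_uu = 138.9, S_ud = 84.52, S_dd = 51.45
Terminal payoffs (S − K): max(38.86, 0) = 38.86, max(-15.48, 0) = 0, max(-48.55, 0) = 0
Node u (S = 120.7): V_u = 1/1.06·[0.8000·38.8625 + 0.2000·0.0000] = 29.3302
Node d (S = 73.5): V_d = 1/1.06·[0.8000·0.0000 + 0.2000·0.0000] = 0.0000
Node 0 (S = 105): V_0 = 1/1.06·[0.8000·29.3302 + 0.2000·0.0000] = 22.1360

$22.14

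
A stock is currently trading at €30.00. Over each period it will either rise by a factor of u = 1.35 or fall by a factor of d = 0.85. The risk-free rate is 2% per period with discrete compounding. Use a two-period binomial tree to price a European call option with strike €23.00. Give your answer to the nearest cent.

Risk-neutral probability p = (1 + 0.02 − 0.85)/(1.35 − 0.85) = 0.1700/0.5000 = 0.3400
Terminal stock prices: S_uu = 54.68, S_ud = 34.42, S_dd = 21.67
Terminal payoffs (S − K): max(31.68, 0) = 31.68, max(11.42, 0) = 11.42, max(-1.325, 0) = 0
Node u (S = 40.5): V_u = 1/1.02·[0.3400·31.6750 + 0.6600·11.4250] = 17.9510
Node d (S = 25.5): V_d = 1/1.02·[0.3400·11.4250 + 0.6600·0.0000] = 3.8083
Node 0 (S = 30): V_0 = 1/1.02·[0.3400·17.9510 + 0.6600·3.8083] = 8.4479

€8.45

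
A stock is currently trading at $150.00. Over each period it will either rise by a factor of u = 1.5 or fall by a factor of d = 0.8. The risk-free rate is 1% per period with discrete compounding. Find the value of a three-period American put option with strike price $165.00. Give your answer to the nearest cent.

Risk-neutral probability p = (1 + 0.01 − 0.8)/(1.5 − 0.8) = 0.2100/0.7000 = 0.3000
Terminal stock prices: S_uuu = 506.2, S_uud = 270, S_udd = 144, S_ddd = 76.8
Terminal payoffs (K − S): max(-341.2, 0) = 0, max(-105, 0) = 0, max(21, 0) = 21, max(88.2, 0) = 88.2
Node uu (S = 337.5): continuation = 1/1.01·[0.3000·0.0000 + 0.7000·0.0000] = 0.0000; exercise value = 0.0000 ≤ continuation, so V_uu = 0.0000
Node ud (S = 180): continuation = 1/1.01·[0.3000·0.0000 + 0.7000·21.0000] = 14.5545; exercise value = 0.0000 ≤ continuation, so V_ud = 14.5545
Node dd (S = 96): continuation = 1/1.01·[0.3000·21.0000 + 0.7000·88.2000] = 67.3663; exercise value = 69.0000 > continuation, so V_dd = 69.0000 (exercise)
Node u (S = 225): continuation = 1/1.01·[0.3000·0.0000 + 0.7000·14.5545] = 10.0872; exercise value = 0.0000 ≤ continuation, so V_u = 10.0872
Node d (S = 120): continuation = 1/1.01·[0.3000·14.5545 + 0.7000·69.0000] = 52.1449; exercise value = 45.0000 ≤ continuation, so V_d = 52.1449
Node 0 (S = 150): continuation = 1/1.01·[0.3000·10.0872 + 0.7000·52.1449] = 39.1362; exercise value = 15.0000 ≤ continuation, so V_0 = 39.1362

$39.14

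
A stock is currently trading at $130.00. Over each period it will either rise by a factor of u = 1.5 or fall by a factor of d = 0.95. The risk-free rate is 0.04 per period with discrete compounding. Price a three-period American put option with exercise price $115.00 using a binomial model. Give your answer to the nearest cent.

$1.84

Risk-neutral probability p = (1 + 0.04 − 0.95)/(1.5 − 0.95) = 0.0900/0.5500 = 0.1636
Terminal stock prices: S_uuu = 438.8, S_uud = 277.9, S_udd = 176, S_ddd = 111.5
Terminal payoffs (K − S): max(-323.8, 0) = 0, max(-162.9, 0) = 0, max(-60.99, 0) = 0, max(3.541, 0) = 3.541
Node uu (S = 292.5): continuation = 1/1.04·[0.1636·0.0000 + 0.8364·0.0000] = 0.0000; exercise value = 0.0000 ≤ continuation, so V_uu = 0.0000
Node ud (S = 185.2): continuation = 1/1.04·[0.1636·0.0000 + 0.8364·0.0000] = 0.0000; exercise value = 0.0000 ≤ continuation, so V_ud = 0.0000
Node dd (S = 117.3): continuation = 1/1.04·[0.1636·0.0000 + 0.8364·3.5413] = 2.8479; exercise value = 0.0000 ≤ continuation, so V_dd = 2.8479
Node u (S = 195): continuation = 1/1.04·[0.1636·0.0000 + 0.8364·0.0000] = 0.0000; exercise value = 0.0000 ≤ continuation, so V_u = 0.0000
Node d (S = 123.5): continuation = 1/1.04·[0.1636·0.0000 + 0.8364·2.8479] = 2.2902; exercise value = 0.0000 ≤ continuation, so V_d = 2.2902
Node 0 (S = 130): continuation = 1/1.04·[0.1636·0.0000 + 0.8364·2.2902] = 1.8418; exercise value = 0.0000 ≤ continuation, so V_0 = 1.8418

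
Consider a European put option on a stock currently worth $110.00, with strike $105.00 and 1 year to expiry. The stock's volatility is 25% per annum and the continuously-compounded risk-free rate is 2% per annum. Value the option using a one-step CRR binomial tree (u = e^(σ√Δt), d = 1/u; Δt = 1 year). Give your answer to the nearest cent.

CRR parameters: u = e^(σ√Δt) = e^(0.25·√1) = 1.2840, d = 1/u = 0.7788
Per-period rate: rΔt = 0.02·1 = 0.02, so R = e^0.02 = 1.0202
Risk-neutral probability p = (e^0.02 − 0.7788)/(1.2840 − 0.7788) = 0.2414/0.5052 = 0.4778
Terminal stock prices: S_u = 141.2, S_d = 85.67
Terminal payoffs (K − S): max(-36.24, 0) = 0, max(19.33, 0) = 19.33
Node 0 (S = 110): V_0 = e^(−0.02)·[0.4778·0.0000 + 0.5222·19.3319] = 9.8951

$9.90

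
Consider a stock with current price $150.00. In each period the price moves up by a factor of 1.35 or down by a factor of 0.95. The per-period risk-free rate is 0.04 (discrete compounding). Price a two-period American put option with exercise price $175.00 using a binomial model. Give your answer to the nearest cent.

$25.00

Risk-neutral probability p = (1 + 0.04 − 0.95)/(1.35 − 0.95) = 0.0900/0.4000 = 0.2250
Terminal stock prices: S_uu = 273.4, S_ud = 192.4, S_dd = 135.4
Terminal payoffs (K − S): max(-98.38, 0) = 0, max(-17.38, 0) = 0, max(39.62, 0) = 39.62
Node u (S = 202.5): continuation = 1/1.04·[0.2250·0.0000 + 0.7750·0.0000] = 0.0000; exercise value = 0.0000 ≤ continuation, so V_u = 0.0000
Node d (S = 142.5): continuation = 1/1.04·[0.2250·0.0000 + 0.7750·39.6250] = 29.5282; exercise value = 32.5000 > continuation, so V_d = 32.5000 (exercise)
Node 0 (S = 150): continuation = 1/1.04·[0.2250·0.0000 + 0.7750·32.5000] = 24.2187; exercise value = 25.0000 > continuation, so V_0 = 25.0000 (exercise)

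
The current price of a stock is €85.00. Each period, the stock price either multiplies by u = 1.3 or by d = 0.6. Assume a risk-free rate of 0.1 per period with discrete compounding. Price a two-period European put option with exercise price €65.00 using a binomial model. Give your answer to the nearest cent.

Risk-neutral probability p = (1 + 0.1 − 0.6)/(1.3 − 0.6) = 0.5000/0.7000 = 0.7143
Terminal stock prices: S_uu = 143.7, S_ud = 66.3, S_dd = 30.6
Terminal payoffs (K − S): max(-78.65, 0) = 0, max(-1.3, 0) = 0, max(34.4, 0) = 34.4
Node u (S = 110.5): V_u = 1/1.1·[0.7143·0.0000 + 0.2857·0.0000] = 0.0000
Node d (S = 51): V_d = 1/1.1·[0.7143·0.0000 + 0.2857·34.4000] = 8.9351
Node 0 (S = 85): V_0 = 1/1.1·[0.7143·0.0000 + 0.2857·8.9351] = 2.3208

€2.32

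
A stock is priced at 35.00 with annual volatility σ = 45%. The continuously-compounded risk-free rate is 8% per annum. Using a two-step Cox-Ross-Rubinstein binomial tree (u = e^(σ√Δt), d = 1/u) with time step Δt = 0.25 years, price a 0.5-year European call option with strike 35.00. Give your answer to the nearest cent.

4.56

CRR parameters: u = e^(σ√Δt) = e^(0.45·√0.25) = 1.2523, d = 1/u = 0.7985
Per-period rate: rΔt = 0.08·0.25 = 0.02, so R = e^0.02 = 1.0202
Risk-neutral probability p = (e^0.02 − 0.7985)/(1.2523 − 0.7985) = 0.2217/0.4538 = 0.4885
Terminal stock prices: S_uu = 54.89, S_ud = 35, S_dd = 22.32
Terminal payoffs (S − K): max(19.89, 0) = 19.89, max(0, 0) = 0, max(-12.68, 0) = 0
Node u (S = 43.83): V_u = e^(−0.02)·[0.4885·19.8909 + 0.5115·0.0000] = 9.5243
Node d (S = 27.95): V_d = e^(−0.02)·[0.4885·0.0000 + 0.5115·0.0000] = 0.0000
Node 0 (S = 35): V_0 = e^(−0.02)·[0.4885·9.5243 + 0.5115·0.0000] = 4.5605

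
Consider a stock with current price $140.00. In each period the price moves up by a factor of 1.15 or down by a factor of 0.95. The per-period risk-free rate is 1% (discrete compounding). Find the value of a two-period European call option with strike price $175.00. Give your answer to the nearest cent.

Risk-neutral probability p = (1 + 0.01 − 0.95)/(1.15 − 0.95) = 0.0600/0.2000 = 0.3000
Terminal stock prices: S_uu = 185.1, S_ud = 152.9, S_dd = 126.3
Terminal payoffs (S − K): max(10.15, 0) = 10.15, max(-22.05, 0) = 0, max(-48.65, 0) = 0
Node u (S = 161): V_u = 1/1.01·[0.3000·10.1500 + 0.7000·0.0000] = 3.0149
Node d (S = 133): V_d = 1/1.01·[0.3000·0.0000 + 0.7000·0.0000] = 0.0000
Node 0 (S = 140): V_0 = 1/1.01·[0.3000·3.0149 + 0.7000·0.0000] = 0.8955

$0.90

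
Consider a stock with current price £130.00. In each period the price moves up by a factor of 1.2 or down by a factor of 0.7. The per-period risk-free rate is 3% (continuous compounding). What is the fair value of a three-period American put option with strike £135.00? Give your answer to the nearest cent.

£20.46

Risk-neutral probability p = (e^0.03 − 0.7)/(1.2 − 0.7) = 0.3305/0.5000 = 0.6609
Terminal stock prices: S_uuu = 224.6, S_uud = 131, S_udd = 76.44, S_ddd = 44.59
Terminal payoffs (K − S): max(-89.64, 0) = 0, max(3.96, 0) = 3.96, max(58.56, 0) = 58.56, max(90.41, 0) = 90.41
Node uu (S = 187.2): continuation = e^(−0.03)·[0.6609·0.0000 + 0.3391·3.9600] = 1.3031; exercise value = 0.0000 ≤ continuation, so V_uu = 1.3031
Node ud (S = 109.2): continuation = e^(−0.03)·[0.6609·3.9600 + 0.3391·58.5600] = 21.8101; exercise value = 25.8000 > continuation, so V_ud = 25.8000 (exercise)
Node dd (S = 63.7): continuation = e^(−0.03)·[0.6609·58.5600 + 0.3391·90.4100] = 67.3101; exercise value = 71.3000 > continuation, so V_dd = 71.3000 (exercise)
Node u (S = 156): continuation = e^(−0.03)·[0.6609·1.3031 + 0.3391·25.8000] = 9.3258; exercise value = 0.0000 ≤ continuation, so V_u = 9.3258
Node d (S = 91): continuation = e^(−0.03)·[0.6609·25.8000 + 0.3391·71.3000] = 40.0101; exercise value = 44.0000 > continuation, so V_d = 44.0000 (exercise)
Node 0 (S = 130): continuation = e^(−0.03)·[0.6609·9.3258 + 0.3391·44.0000] = 20.4604; exercise value = 5.0000 ≤ continuation, so V_0 = 20.4604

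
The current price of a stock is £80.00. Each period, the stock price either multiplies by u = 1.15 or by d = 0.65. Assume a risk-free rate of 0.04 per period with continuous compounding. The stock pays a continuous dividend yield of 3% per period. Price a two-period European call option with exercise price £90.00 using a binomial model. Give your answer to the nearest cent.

Per-period risk-free factor R = e^0.04 = 1.0408; dividend-adjusted growth = e^(0.04−0.03) = 1.0101.
Risk-neutral probability p = (1.0101 − 0.65)/(1.15 − 0.65) = 0.3601/0.5000 = 0.7201
Terminal stock prices: S_uu = 105.8, S_ud = 59.8, S_dd = 33.8
Terminal payoffs (S − K): max(15.8, 0) = 15.8, max(-30.2, 0) = 0, max(-56.2, 0) = 0
Node u (S = 92): V_u = e^(−0.04)·[0.7201·15.8000 + 0.2799·0.0000] = 10.9315
Node d (S = 52): V_d = e^(−0.04)·[0.7201·0.0000 + 0.2799·0.0000] = 0.0000
Node 0 (S = 80): V_0 = e^(−0.04)·[0.7201·10.9315 + 0.2799·0.0000] = 7.5631

£7.56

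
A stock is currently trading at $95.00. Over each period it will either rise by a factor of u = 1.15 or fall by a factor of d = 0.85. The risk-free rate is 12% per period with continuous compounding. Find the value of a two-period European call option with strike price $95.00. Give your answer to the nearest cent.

$20.62

Risk-neutral probability p = (e^0.12 − 0.85)/(1.15 − 0.85) = 0.2775/0.3000 = 0.9250
Terminal stock prices: S_uu = 125.6, S_ud = 92.86, S_dd = 68.64
Terminal payoffs (S − K): max(30.64, 0) = 30.64, max(-2.138, 0) = 0, max(-26.36, 0) = 0
Node u (S = 109.2): V_u = e^(−0.12)·[0.9250·30.6375 + 0.0750·0.0000] = 25.1348
Node d (S = 80.75): V_d = e^(−0.12)·[0.9250·0.0000 + 0.0750·0.0000] = 0.0000
Node 0 (S = 95): V_0 = e^(−0.12)·[0.9250·25.1348 + 0.0750·0.0000] = 20.6204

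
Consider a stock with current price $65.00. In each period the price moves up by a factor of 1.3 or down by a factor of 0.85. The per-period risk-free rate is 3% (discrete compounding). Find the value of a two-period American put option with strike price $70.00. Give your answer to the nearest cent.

$8.59

Risk-neutral probability p = (1 + 0.03 − 0.85)/(1.3 − 0.85) = 0.1800/0.4500 = 0.4000
Terminal stock prices: S_uu = 109.9, S_ud = 71.83, S_dd = 46.96
Terminal payoffs (K − S): max(-39.85, 0) = 0, max(-1.825, 0) = 0, max(23.04, 0) = 23.04
Node u (S = 84.5): continuation = 1/1.03·[0.4000·0.0000 + 0.6000·0.0000] = 0.0000; exercise value = 0.0000 ≤ continuation, so V_u = 0.0000
Node d (S = 55.25): continuation = 1/1.03·[0.4000·0.0000 + 0.6000·23.0375] = 13.4199; exercise value = 14.7500 > continuation, so V_d = 14.7500 (exercise)
Node 0 (S = 65): continuation = 1/1.03·[0.4000·0.0000 + 0.6000·14.7500] = 8.5922; exercise value = 5.0000 ≤ continuation, so V_0 = 8.5922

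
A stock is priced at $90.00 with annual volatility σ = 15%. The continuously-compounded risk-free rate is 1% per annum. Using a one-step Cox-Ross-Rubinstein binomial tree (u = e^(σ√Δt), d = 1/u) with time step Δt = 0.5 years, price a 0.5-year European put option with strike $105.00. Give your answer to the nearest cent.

CRR parameters: u = e^(σ√Δt) = e^(0.15·√0.5) = 1.1119, d = 1/u = 0.8994
Per-period rate: rΔt = 0.01·0.5 = 0.005, so R = e^0.005 = 1.0050
Risk-neutral probability p = (e^0.005 − 0.8994)/(1.1119 − 0.8994) = 0.1056/0.2125 = 0.4971
Terminal stock prices: S_u = 100.1, S_d = 80.94
Terminal payoffs (K − S): max(4.929, 0) = 4.929, max(24.06, 0) = 24.06
Node 0 (S = 90): V_0 = e^(−0.005)·[0.4971·4.9294 + 0.5029·24.0571] = 14.4763

$14.48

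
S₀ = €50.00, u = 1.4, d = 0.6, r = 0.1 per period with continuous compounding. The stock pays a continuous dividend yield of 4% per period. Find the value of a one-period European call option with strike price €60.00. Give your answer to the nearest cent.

€5.22

Per-period risk-free factor R = e^0.1 = 1.1052; dividend-adjusted growth = e^(0.1−0.04) = 1.0618.
Risk-neutral probability p = (1.0618 − 0.6)/(1.4 − 0.6) = 0.4618/0.8000 = 0.5773
Terminal stock prices: S_u = 70, S_d = 30
Terminal payoffs (S − K): max(10, 0) = 10, max(-30, 0) = 0
Node 0 (S = 50): V_0 = e^(−0.1)·[0.5773·10.0000 + 0.4227·0.0000] = 5.2236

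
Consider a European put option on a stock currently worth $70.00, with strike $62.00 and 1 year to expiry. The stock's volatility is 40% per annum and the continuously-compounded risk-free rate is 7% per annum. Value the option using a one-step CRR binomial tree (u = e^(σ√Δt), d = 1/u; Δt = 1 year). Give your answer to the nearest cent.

$7.18

CRR parameters: u = e^(σ√Δt) = e^(0.4·√1) = 1.4918, d = 1/u = 0.6703
Per-period rate: rΔt = 0.07·1 = 0.07, so R = e^0.07 = 1.0725
Risk-neutral probability p = (e^0.07 − 0.6703)/(1.4918 − 0.6703) = 0.4022/0.8215 = 0.4896
Terminal stock prices: S_u = 104.4, S_d = 46.92
Terminal payoffs (K − S): max(-42.43, 0) = 0, max(15.08, 0) = 15.08
Node 0 (S = 70): V_0 = e^(−0.07)·[0.4896·0.0000 + 0.5104·15.0776] = 7.1757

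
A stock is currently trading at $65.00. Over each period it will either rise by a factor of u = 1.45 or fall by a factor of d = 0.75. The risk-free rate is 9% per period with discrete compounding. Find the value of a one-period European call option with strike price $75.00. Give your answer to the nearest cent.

Risk-neutral probability p = (1 + 0.09 − 0.75)/(1.45 − 0.75) = 0.3400/0.7000 = 0.4857
Terminal stock prices: S_u = 94.25, S_d = 48.75
Terminal payoffs (S − K): max(19.25, 0) = 19.25, max(-26.25, 0) = 0
Node 0 (S = 65): V_0 = 1/1.09·[0.4857·19.2500 + 0.5143·0.0000] = 8.5780

$8.58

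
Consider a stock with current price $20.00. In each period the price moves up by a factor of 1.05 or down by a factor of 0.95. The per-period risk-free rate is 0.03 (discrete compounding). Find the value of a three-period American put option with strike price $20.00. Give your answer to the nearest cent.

$0.22

Risk-neutral probability p = (1 + 0.03 − 0.95)/(1.05 − 0.95) = 0.0800/0.1000 = 0.8000
Terminal stock prices: S_uuu = 23.15, S_uud = 20.95, S_udd = 18.95, S_ddd = 17.15
Terminal payoffs (K − S): max(-3.153, 0) = 0, max(-0.9475, 0) = 0, max(1.047, 0) = 1.047, max(2.853, 0) = 2.853
Node uu (S = 22.05): continuation = 1/1.03·[0.8000·0.0000 + 0.2000·0.0000] = 0.0000; exercise value = 0.0000 ≤ continuation, so V_uu = 0.0000
Node ud (S = 19.95): continuation = 1/1.03·[0.8000·0.0000 + 0.2000·1.0475] = 0.2034; exercise value = 0.0500 ≤ continuation, so V_ud = 0.2034
Node dd (S = 18.05): continuation = 1/1.03·[0.8000·1.0475 + 0.2000·2.8525] = 1.3675; exercise value = 1.9500 > continuation, so V_dd = 1.9500 (exercise)
Node u (S = 21): continuation = 1/1.03·[0.8000·0.0000 + 0.2000·0.2034] = 0.0395; exercise value = 0.0000 ≤ continuation, so V_u = 0.0395
Node d (S = 19): continuation = 1/1.03·[0.8000·0.2034 + 0.2000·1.9500] = 0.5366; exercise value = 1.0000 > continuation, so V_d = 1.0000 (exercise)
Node 0 (S = 20): continuation = 1/1.03·[0.8000·0.0395 + 0.2000·1.0000] = 0.2249; exercise value = 0.0000 ≤ continuation, so V_0 = 0.2249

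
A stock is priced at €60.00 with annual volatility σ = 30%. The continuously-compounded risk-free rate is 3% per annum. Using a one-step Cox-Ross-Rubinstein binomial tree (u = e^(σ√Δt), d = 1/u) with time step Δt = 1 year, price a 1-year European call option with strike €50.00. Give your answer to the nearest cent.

CRR parameters: u = e^(σ√Δt) = e^(0.3·√1) = 1.3499, d = 1/u = 0.7408
Per-period rate: rΔt = 0.03·1 = 0.03, so R = e^0.03 = 1.0305
Risk-neutral probability p = (e^0.03 − 0.7408)/(1.3499 − 0.7408) = 0.2896/0.6090 = 0.4756
Terminal stock prices: S_u = 80.99, S_d = 44.45
Terminal payoffs (S − K): max(30.99, 0) = 30.99, max(-5.551, 0) = 0
Node 0 (S = 60): V_0 = e^(−0.03)·[0.4756·30.9915 + 0.5244·0.0000] = 14.3028

€14.30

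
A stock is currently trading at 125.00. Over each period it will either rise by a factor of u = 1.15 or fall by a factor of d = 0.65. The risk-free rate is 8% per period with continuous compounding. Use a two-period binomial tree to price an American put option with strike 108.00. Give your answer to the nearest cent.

Risk-neutral probability p = (e^0.08 − 0.65)/(1.15 − 0.65) = 0.4333/0.5000 = 0.8666
Terminal stock prices: S_uu = 165.3, S_ud = 93.44, S_dd = 52.81
Terminal payoffs (K − S): max(-57.31, 0) = 0, max(14.56, 0) = 14.56, max(55.19, 0) = 55.19
Node u (S = 143.8): continuation = e^(−0.08)·[0.8666·0.0000 + 0.1334·14.5625] = 1.7936; exercise value = 0.0000 ≤ continuation, so V_u = 1.7936
Node d (S = 81.25): continuation = e^(−0.08)·[0.8666·14.5625 + 0.1334·55.1875] = 18.4466; exercise value = 26.7500 > continuation, so V_d = 26.7500 (exercise)
Node 0 (S = 125): continuation = e^(−0.08)·[0.8666·1.7936 + 0.1334·26.7500] = 4.7295; exercise value = 0.0000 ≤ continuation, so V_0 = 4.7295

4.73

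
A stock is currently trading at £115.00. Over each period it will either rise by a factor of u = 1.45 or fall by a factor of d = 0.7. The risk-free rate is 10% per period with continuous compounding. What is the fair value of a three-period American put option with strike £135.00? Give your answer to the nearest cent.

£27.18

Risk-neutral probability p = (e^0.1 − 0.7)/(1.45 − 0.7) = 0.4052/0.7500 = 0.5402
Terminal stock prices: S_uuu = 350.6, S_uud = 169.3, S_udd = 81.71, S_ddd = 39.44
Terminal payoffs (K − S): max(-215.6, 0) = 0, max(-34.25, 0) = 0, max(53.29, 0) = 53.29, max(95.56, 0) = 95.56
Node uu (S = 241.8): continuation = e^(−0.1)·[0.5402·0.0000 + 0.4598·0.0000] = 0.0000; exercise value = 0.0000 ≤ continuation, so V_uu = 0.0000
Node ud (S = 116.7): continuation = e^(−0.1)·[0.5402·0.0000 + 0.4598·53.2925] = 22.1707; exercise value = 18.2750 ≤ continuation, so V_ud = 22.1707
Node dd (S = 56.35): continuation = e^(−0.1)·[0.5402·53.2925 + 0.4598·95.5550] = 65.8031; exercise value = 78.6500 > continuation, so V_dd = 78.6500 (exercise)
Node u (S = 166.8): continuation = e^(−0.1)·[0.5402·0.0000 + 0.4598·22.1707] = 9.2234; exercise value = 0.0000 ≤ continuation, so V_u = 9.2234
Node d (S = 80.5): continuation = e^(−0.1)·[0.5402·22.1707 + 0.4598·78.6500] = 43.5573; exercise value = 54.5000 > continuation, so V_d = 54.5000 (exercise)
Node 0 (S = 115): continuation = e^(−0.1)·[0.5402·9.2234 + 0.4598·54.5000] = 27.1816; exercise value = 20.0000 ≤ continuation, so V_0 = 27.1816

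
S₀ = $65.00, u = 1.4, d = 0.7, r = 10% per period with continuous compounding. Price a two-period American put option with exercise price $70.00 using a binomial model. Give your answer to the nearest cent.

$10.59

Risk-neutral probability p = (e^0.1 − 0.7)/(1.4 − 0.7) = 0.4052/0.7000 = 0.5788
Terminal stock prices: S_uu = 127.4, S_ud = 63.7, S_dd = 31.85
Terminal payoffs (K − S): max(-57.4, 0) = 0, max(6.3, 0) = 6.3, max(38.15, 0) = 38.15
Node u (S = 91): continuation = e^(−0.1)·[0.5788·0.0000 + 0.4212·6.3000] = 2.4010; exercise value = 0.0000 ≤ continuation, so V_u = 2.4010
Node d (S = 45.5): continuation = e^(−0.1)·[0.5788·6.3000 + 0.4212·38.1500] = 17.8386; exercise value = 24.5000 > continuation, so V_d = 24.5000 (exercise)
Node 0 (S = 65): continuation = e^(−0.1)·[0.5788·2.4010 + 0.4212·24.5000] = 10.5945; exercise value = 5.0000 ≤ continuation, so V_0 = 10.5945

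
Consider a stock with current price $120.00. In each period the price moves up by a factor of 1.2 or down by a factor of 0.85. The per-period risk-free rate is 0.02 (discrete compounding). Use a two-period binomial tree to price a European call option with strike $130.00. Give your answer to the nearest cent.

$9.71

Risk-neutral probability p = (1 + 0.02 − 0.85)/(1.2 − 0.85) = 0.1700/0.3500 = 0.4857
Terminal stock prices: S_uu = 172.8, S_ud = 122.4, S_dd = 86.7
Terminal payoffs (S − K): max(42.8, 0) = 42.8, max(-7.6, 0) = 0, max(-43.3, 0) = 0
Node u (S = 144): V_u = 1/1.02·[0.4857·42.8000 + 0.5143·0.0000] = 20.3810
Node d (S = 102): V_d = 1/1.02·[0.4857·0.0000 + 0.5143·0.0000] = 0.0000
Node 0 (S = 120): V_0 = 1/1.02·[0.4857·20.3810 + 0.5143·0.0000] = 9.7052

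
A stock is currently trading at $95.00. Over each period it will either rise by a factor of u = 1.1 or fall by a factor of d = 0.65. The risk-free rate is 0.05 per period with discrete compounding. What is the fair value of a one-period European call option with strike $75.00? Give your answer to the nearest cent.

Risk-neutral probability p = (1 + 0.05 − 0.65)/(1.1 − 0.65) = 0.4000/0.4500 = 0.8889
Terminal stock prices: S_u = 104.5, S_d = 61.75
Terminal payoffs (S − K): max(29.5, 0) = 29.5, max(-13.25, 0) = 0
Node 0 (S = 95): V_0 = 1/1.05·[0.8889·29.5000 + 0.1111·0.0000] = 24.9735

$24.97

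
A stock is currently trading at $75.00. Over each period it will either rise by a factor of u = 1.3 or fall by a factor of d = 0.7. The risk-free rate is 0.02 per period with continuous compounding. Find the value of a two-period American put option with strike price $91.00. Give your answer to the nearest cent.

$23.04

Risk-neutral probability p = (e^0.02 − 0.7)/(1.3 − 0.7) = 0.3202/0.6000 = 0.5337
Terminal stock prices: S_uu = 126.8, S_ud = 68.25, S_dd = 36.75
Terminal payoffs (K − S): max(-35.75, 0) = 0, max(22.75, 0) = 22.75, max(54.25, 0) = 54.25
Node u (S = 97.5): continuation = e^(−0.02)·[0.5337·0.0000 + 0.4663·22.7500] = 10.3990; exercise value = 0.0000 ≤ continuation, so V_u = 10.3990
Node d (S = 52.5): continuation = e^(−0.02)·[0.5337·22.7500 + 0.4663·54.2500] = 36.6981; exercise value = 38.5000 > continuation, so V_d = 38.5000 (exercise)
Node 0 (S = 75): continuation = e^(−0.02)·[0.5337·10.3990 + 0.4663·38.5000] = 23.0380; exercise value = 16.0000 ≤ continuation, so V_0 = 23.0380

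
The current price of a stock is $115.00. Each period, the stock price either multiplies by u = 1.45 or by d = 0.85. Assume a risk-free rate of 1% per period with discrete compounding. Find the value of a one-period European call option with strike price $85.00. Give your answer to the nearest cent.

$30.84

Risk-neutral probability p = (1 + 0.01 − 0.85)/(1.45 − 0.85) = 0.1600/0.6000 = 0.2667
Terminal stock prices: S_u = 166.8, S_d = 97.75
Terminal payoffs (S − K): max(81.75, 0) = 81.75, max(12.75, 0) = 12.75
Node 0 (S = 115): V_0 = 1/1.01·[0.2667·81.7500 + 0.7333·12.7500] = 30.8416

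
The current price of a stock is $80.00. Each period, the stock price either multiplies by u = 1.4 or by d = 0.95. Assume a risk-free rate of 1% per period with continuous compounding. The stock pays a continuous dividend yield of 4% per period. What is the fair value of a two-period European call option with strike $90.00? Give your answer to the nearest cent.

$1.53

Per-period risk-free factor R = e^0.01 = 1.0101; dividend-adjusted growth = e^(0.01−0.04) = 0.9704.
Risk-neutral probability p = (0.9704 − 0.95)/(1.4 − 0.95) = 0.0204/0.4500 = 0.0454
Terminal stock prices: S_uu = 156.8, S_ud = 106.4, S_dd = 72.2
Terminal payoffs (S − K): max(66.8, 0) = 66.8, max(16.4, 0) = 16.4, max(-17.8, 0) = 0
Node u (S = 112): V_u = e^(−0.01)·[0.0454·66.8000 + 0.9546·16.4000] = 18.5039
Node d (S = 76): V_d = e^(−0.01)·[0.0454·16.4000 + 0.9546·0.0000] = 0.7377
Node 0 (S = 80): V_0 = e^(−0.01)·[0.0454·18.5039 + 0.9546·0.7377] = 1.5295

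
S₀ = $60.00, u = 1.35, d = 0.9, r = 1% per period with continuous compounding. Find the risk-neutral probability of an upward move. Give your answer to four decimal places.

Risk-neutral probability p = (e^0.01 − 0.9)/(1.35 − 0.9) = 0.1101/0.4500 = 0.2446

p = 0.2446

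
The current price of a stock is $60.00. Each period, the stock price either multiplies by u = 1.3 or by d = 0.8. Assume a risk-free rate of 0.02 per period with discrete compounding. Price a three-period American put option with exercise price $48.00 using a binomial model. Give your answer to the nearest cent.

Risk-neutral probability p = (1 + 0.02 − 0.8)/(1.3 − 0.8) = 0.2200/0.5000 = 0.4400
Terminal stock prices: S_uuu = 131.8, S_uud = 81.12, S_udd = 49.92, S_ddd = 30.72
Terminal payoffs (K − S): max(-83.82, 0) = 0, max(-33.12, 0) = 0, max(-1.92, 0) = 0, max(17.28, 0) = 17.28
Node uu (S = 101.4): continuation = 1/1.02·[0.4400·0.0000 + 0.5600·0.0000] = 0.0000; exercise value = 0.0000 ≤ continuation, so V_uu = 0.0000
Node ud (S = 62.4): continuation = 1/1.02·[0.4400·0.0000 + 0.5600·0.0000] = 0.0000; exercise value = 0.0000 ≤ continuation, so V_ud = 0.0000
Node dd (S = 38.4): continuation = 1/1.02·[0.4400·0.0000 + 0.5600·17.2800] = 9.4871; exercise value = 9.6000 > continuation, so V_dd = 9.6000 (exercise)
Node u (S = 78): continuation = 1/1.02·[0.4400·0.0000 + 0.5600·0.0000] = 0.0000; exercise value = 0.0000 ≤ continuation, so V_u = 0.0000
Node d (S = 48): continuation = 1/1.02·[0.4400·0.0000 + 0.5600·9.6000] = 5.2706; exercise value = 0.0000 ≤ continuation, so V_d = 5.2706
Node 0 (S = 60): continuation = 1/1.02·[0.4400·0.0000 + 0.5600·5.2706] = 2.8937; exercise value = 0.0000 ≤ continuation, so V_0 = 2.8937

$2.89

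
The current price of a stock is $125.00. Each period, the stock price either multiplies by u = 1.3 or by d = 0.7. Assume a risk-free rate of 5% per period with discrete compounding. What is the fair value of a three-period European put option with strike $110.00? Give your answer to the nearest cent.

$12.17

Risk-neutral probability p = (1 + 0.05 − 0.7)/(1.3 − 0.7) = 0.3500/0.6000 = 0.5833
Terminal stock prices: S_uuu = 274.6, S_uud = 147.9, S_udd = 79.62, S_ddd = 42.87
Terminal payoffs (K − S): max(-164.6, 0) = 0, max(-37.88, 0) = 0, max(30.38, 0) = 30.38, max(67.12, 0) = 67.12
Node uu (S = 211.3): V_uu = 1/1.05·[0.5833·0.0000 + 0.4167·0.0000] = 0.0000
Node ud (S = 113.7): V_ud = 1/1.05·[0.5833·0.0000 + 0.4167·30.3750] = 12.0536
Node dd (S = 61.25): V_dd = 1/1.05·[0.5833·30.3750 + 0.4167·67.1250] = 43.5119
Node u (S = 162.5): V_u = 1/1.05·[0.5833·0.0000 + 0.4167·12.0536] = 4.7832
Node d (S = 87.5): V_d = 1/1.05·[0.5833·12.0536 + 0.4167·43.5119] = 23.9631
Node 0 (S = 125): V_0 = 1/1.05·[0.5833·4.7832 + 0.4167·23.9631] = 12.1665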